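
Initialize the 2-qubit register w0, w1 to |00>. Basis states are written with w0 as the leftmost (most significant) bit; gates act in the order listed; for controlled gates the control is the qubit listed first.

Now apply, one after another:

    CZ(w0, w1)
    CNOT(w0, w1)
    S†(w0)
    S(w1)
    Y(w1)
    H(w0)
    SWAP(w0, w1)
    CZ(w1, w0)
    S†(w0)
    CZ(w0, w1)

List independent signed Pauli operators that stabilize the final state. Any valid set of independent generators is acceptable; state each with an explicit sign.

The final state is stabilized by the group generated by +IX, -ZI; other independent generating sets are equally valid.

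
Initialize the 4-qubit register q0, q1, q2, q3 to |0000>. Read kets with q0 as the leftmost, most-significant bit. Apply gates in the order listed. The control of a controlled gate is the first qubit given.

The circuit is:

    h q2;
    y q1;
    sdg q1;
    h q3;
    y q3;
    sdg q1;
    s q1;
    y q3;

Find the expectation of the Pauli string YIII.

The observable YIII averages to 0. Key observation: gates 5-8 undo each other exactly, leaving only the rest of the circuit to track.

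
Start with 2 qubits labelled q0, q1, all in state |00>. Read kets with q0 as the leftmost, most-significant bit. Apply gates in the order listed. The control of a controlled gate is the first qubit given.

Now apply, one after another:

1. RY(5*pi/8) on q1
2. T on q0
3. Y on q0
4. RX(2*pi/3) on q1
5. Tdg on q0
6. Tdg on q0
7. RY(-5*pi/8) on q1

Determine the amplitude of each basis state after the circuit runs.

After the circuit, the state carries amplitude 0 on |00>, 0 on |01>, 1/2 - I*sqrt(3*sqrt(2) + 6)/4 on |10>, I*sqrt(6 - 3*sqrt(2))/4 on |11>.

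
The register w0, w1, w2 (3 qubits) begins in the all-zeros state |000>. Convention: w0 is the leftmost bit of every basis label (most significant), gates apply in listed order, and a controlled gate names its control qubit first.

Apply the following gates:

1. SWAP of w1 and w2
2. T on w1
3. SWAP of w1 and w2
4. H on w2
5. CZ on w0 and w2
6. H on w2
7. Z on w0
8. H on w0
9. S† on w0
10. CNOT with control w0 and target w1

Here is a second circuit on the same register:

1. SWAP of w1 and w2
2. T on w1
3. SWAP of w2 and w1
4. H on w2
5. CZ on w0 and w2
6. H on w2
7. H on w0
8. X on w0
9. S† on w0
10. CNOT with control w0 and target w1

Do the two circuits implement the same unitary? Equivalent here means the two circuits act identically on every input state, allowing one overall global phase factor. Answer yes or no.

Yes: on every input state the two circuits agree up to one overall phase factor.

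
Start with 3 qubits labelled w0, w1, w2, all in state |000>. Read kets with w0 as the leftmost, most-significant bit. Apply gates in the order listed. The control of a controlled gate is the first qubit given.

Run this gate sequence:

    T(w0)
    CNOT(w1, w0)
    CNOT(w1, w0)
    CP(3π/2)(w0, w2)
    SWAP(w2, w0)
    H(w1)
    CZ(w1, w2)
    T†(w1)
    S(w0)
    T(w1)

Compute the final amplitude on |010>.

The amplitude on |010> is sqrt(2)/2. Key observation: steps 2-3 multiply out to the identity, so the circuit reduces to the remaining gates.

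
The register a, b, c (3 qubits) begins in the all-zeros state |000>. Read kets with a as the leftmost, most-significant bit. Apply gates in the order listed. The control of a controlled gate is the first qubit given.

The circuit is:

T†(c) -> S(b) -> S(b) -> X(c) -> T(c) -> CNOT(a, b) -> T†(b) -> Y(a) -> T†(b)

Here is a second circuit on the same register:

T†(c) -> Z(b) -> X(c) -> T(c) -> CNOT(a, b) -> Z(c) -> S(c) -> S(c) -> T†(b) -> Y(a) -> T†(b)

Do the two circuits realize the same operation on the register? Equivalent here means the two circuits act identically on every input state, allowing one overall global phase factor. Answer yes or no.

Yes, they are equivalent — the unitaries differ by at most a global phase.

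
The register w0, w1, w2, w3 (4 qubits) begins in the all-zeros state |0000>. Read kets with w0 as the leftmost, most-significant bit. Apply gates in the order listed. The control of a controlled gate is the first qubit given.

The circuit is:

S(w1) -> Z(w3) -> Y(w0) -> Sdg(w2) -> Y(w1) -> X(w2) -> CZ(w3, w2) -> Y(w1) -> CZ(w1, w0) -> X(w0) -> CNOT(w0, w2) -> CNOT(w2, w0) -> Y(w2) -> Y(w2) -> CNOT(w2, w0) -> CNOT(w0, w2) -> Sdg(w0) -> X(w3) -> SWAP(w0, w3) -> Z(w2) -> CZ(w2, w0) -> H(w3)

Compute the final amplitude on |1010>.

The amplitude on |1010> is sqrt(2)*I/2. Key observation: the block from step 11 through step 16 cancels to the identity and can be dropped.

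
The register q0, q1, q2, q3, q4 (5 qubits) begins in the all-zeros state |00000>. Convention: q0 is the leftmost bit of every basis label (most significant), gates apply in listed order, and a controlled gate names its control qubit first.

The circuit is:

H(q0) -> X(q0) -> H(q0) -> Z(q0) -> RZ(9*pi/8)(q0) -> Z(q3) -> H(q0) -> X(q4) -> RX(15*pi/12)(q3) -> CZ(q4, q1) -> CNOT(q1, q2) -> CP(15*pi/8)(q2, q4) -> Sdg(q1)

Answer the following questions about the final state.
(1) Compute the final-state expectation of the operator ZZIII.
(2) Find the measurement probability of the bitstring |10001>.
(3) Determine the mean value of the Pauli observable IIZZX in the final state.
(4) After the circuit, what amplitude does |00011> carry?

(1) The expectation value of ZZIII is 0. Key observation: steps 1-4 multiply out to the identity, so the circuit reduces to the remaining gates.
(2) Outcome |10001> occurs with probability 1/4 - sqrt(2)/8.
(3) In the final state, IIZZX has expectation 0.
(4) |00011> carries amplitude sqrt(2*sqrt(2) + 4)*exp(15*I*pi/16)/4 in the final state.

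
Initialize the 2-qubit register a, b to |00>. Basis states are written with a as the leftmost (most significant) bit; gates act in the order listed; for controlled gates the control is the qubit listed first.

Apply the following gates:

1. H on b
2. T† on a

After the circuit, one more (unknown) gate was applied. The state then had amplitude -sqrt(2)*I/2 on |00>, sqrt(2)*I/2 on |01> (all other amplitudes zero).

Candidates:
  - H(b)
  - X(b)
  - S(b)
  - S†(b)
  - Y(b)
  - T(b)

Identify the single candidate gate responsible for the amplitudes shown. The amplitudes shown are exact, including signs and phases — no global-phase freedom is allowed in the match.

The applied gate was Y(b).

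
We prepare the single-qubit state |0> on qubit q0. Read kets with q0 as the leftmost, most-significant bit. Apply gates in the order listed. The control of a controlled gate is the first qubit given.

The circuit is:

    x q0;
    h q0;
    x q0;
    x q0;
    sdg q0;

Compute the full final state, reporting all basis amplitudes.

The final amplitudes are sqrt(2)/2 on |0>, sqrt(2)*I/2 on |1>.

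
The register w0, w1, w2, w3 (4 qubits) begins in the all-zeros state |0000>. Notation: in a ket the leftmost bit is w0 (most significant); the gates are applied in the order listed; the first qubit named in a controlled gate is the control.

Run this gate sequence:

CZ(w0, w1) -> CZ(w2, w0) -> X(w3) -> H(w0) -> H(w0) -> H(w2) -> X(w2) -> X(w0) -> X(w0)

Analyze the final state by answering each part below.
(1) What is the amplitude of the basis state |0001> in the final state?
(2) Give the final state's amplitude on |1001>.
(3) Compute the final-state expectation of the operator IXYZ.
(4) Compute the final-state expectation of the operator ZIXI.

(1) The final state's coefficient on |0001> equals sqrt(2)/2.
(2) The final state's coefficient on |1001> equals 0.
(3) In the final state, IXYZ has expectation 0.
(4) The observable ZIXI averages to 1.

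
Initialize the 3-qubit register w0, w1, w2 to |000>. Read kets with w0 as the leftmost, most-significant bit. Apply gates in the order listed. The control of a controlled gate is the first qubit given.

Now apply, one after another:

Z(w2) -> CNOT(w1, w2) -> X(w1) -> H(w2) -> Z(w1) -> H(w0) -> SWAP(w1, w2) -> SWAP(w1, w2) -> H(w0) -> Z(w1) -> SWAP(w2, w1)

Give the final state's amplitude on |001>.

The final state's coefficient on |001> equals sqrt(2)/2. Key observation: gates 5-10 undo each other exactly, leaving only the rest of the circuit to track.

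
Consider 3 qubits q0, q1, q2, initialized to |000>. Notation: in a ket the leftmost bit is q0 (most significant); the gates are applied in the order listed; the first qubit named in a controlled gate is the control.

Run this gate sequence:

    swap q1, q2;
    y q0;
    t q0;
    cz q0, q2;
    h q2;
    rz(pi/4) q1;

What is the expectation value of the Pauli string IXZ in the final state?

In the final state, IXZ has expectation 0.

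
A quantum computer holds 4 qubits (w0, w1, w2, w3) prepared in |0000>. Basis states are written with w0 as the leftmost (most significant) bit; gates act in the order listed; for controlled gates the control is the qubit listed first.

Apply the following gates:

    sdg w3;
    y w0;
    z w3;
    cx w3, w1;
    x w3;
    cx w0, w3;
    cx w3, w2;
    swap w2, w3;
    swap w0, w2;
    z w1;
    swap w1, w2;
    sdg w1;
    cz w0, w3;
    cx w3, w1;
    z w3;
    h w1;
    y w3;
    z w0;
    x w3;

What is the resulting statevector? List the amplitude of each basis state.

The resulting statevector has amplitude sqrt(2)*I/2 on |0000>, -sqrt(2)*I/2 on |0100>, and 0 on every other basis state.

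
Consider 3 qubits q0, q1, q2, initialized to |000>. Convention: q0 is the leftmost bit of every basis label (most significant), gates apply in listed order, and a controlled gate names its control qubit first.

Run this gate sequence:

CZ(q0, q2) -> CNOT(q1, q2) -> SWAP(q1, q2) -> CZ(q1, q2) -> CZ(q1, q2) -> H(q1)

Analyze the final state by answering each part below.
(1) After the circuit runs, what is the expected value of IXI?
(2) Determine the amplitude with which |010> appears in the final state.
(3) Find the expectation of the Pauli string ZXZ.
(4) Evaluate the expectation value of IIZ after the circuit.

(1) The observable IXI averages to 1. Key observation: steps 4-5 multiply out to the identity, so the circuit reduces to the remaining gates.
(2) |010> carries amplitude sqrt(2)/2 in the final state.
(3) The expectation value of ZXZ is 1.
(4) The expectation value of IIZ is 1.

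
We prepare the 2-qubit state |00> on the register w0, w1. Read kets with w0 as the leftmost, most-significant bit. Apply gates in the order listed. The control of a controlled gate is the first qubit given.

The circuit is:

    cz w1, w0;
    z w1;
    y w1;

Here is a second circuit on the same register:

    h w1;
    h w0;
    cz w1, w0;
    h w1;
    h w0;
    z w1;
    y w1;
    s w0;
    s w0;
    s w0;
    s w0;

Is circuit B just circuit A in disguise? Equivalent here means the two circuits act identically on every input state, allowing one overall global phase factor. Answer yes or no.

No: there is an input state on which the two circuits produce genuinely different outputs (not merely differing by a phase).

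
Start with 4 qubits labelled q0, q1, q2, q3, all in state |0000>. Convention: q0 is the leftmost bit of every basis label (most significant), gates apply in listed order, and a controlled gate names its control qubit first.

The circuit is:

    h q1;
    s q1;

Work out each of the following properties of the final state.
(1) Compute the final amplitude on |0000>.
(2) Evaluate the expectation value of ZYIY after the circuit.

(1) The amplitude on |0000> is sqrt(2)/2.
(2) The expectation value of ZYIY is 0.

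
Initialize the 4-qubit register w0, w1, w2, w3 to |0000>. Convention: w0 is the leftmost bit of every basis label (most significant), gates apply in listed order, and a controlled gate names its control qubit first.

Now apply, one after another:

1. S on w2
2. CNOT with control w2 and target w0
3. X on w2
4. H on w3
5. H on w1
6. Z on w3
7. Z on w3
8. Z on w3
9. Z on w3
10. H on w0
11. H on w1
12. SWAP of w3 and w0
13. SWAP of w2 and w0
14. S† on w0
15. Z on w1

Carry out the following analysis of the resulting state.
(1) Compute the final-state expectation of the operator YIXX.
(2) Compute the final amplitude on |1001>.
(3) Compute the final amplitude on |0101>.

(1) The observable YIXX averages to 0.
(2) The amplitude on |1001> is -I/2.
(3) The final state's coefficient on |0101> equals 0.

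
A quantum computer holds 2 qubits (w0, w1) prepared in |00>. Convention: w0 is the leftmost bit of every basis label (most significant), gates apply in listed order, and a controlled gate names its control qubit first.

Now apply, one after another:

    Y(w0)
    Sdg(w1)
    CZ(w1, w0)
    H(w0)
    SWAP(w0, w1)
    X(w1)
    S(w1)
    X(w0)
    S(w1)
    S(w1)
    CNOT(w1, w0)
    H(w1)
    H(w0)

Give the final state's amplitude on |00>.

|00> carries amplitude sqrt(2)*(1 - I)/4 in the final state.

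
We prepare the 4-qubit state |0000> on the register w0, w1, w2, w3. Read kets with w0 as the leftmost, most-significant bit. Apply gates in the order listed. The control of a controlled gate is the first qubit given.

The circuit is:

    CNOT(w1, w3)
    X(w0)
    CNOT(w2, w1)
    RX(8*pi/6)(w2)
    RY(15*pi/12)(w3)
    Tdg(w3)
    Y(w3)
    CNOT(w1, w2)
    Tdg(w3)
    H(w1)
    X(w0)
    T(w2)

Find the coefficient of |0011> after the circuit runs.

The amplitude on |0011> is -sqrt(12 - 6*sqrt(2))/8.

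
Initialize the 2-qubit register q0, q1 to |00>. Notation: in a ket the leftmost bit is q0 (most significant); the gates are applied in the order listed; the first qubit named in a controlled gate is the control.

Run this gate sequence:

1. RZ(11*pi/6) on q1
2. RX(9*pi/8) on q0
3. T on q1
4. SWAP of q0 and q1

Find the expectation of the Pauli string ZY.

In the final state, ZY has expectation sqrt(2 - sqrt(2))/2.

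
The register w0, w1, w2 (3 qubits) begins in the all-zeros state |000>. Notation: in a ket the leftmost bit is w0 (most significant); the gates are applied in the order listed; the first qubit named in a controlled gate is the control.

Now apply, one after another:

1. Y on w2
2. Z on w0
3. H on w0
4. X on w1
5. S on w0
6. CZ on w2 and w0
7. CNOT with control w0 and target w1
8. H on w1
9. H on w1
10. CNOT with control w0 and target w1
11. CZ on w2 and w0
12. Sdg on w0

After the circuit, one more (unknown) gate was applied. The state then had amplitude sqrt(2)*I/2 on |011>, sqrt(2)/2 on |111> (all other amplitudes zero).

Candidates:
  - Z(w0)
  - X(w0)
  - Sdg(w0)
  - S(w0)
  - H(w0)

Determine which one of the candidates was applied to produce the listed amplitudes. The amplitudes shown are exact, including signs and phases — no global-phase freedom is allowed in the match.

It was Sdg(w0) that produced the state shown.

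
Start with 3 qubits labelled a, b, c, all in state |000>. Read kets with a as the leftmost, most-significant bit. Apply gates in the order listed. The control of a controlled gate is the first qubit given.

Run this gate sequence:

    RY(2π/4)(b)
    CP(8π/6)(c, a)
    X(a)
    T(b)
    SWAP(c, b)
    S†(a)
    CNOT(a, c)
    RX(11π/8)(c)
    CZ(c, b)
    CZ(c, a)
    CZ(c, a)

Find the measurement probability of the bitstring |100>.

Outcome |100> occurs with probability sqrt(2*sqrt(2) + 4)/8 + 1/2. Key observation: the block from step 10 through step 11 cancels to the identity and can be dropped.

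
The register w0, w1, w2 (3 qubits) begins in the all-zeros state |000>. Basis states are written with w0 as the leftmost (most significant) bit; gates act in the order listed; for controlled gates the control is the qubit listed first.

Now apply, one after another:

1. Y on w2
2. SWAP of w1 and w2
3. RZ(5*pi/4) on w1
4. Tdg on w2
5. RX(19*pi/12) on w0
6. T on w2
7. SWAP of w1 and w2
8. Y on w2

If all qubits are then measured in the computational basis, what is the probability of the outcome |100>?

A full measurement returns |100> with probability -sqrt(6)/8 + sqrt(2)/8 + 1/2.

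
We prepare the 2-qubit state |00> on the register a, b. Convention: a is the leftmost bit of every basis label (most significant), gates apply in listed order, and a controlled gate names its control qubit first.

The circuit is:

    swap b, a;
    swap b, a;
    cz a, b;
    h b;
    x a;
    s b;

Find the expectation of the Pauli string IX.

In the final state, IX has expectation 0.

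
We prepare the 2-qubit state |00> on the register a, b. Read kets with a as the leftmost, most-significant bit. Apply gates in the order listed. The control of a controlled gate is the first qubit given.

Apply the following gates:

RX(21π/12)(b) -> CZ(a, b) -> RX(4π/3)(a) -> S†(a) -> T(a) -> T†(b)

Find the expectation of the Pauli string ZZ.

In the final state, ZZ has expectation -sqrt(2)/4.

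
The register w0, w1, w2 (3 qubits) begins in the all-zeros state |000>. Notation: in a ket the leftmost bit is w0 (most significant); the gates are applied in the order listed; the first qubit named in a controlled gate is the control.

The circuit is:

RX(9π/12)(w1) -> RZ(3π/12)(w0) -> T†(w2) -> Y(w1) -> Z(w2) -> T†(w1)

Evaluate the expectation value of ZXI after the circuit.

In the final state, ZXI has expectation -1/2.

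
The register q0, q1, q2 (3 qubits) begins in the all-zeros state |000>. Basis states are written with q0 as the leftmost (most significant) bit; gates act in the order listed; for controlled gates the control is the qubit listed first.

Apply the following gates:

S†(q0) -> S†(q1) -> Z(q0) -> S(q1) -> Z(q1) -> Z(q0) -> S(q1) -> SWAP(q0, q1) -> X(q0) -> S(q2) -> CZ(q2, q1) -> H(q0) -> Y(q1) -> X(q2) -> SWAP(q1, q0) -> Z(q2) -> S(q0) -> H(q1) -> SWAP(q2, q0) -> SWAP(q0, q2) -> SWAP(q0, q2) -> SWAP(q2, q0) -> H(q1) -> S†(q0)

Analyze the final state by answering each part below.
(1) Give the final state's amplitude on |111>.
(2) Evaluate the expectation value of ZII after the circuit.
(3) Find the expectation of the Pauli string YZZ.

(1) The final state's coefficient on |111> equals sqrt(2)*I/2. Key observation: steps 17-24 multiply out to the identity, so the circuit reduces to the remaining gates.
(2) The observable ZII averages to -1.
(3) The expectation value of YZZ is 0.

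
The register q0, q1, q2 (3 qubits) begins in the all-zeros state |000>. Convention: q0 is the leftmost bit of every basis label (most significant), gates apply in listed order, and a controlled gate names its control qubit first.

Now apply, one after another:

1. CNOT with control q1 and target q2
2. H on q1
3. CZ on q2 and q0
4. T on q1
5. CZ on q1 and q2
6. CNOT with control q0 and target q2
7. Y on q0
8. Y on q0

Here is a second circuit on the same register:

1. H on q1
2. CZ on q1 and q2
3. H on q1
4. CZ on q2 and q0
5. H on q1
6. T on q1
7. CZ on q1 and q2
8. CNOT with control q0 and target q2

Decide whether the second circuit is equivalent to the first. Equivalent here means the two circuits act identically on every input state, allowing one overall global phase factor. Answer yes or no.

No, they are not equivalent — no single phase factor reconciles the two unitaries.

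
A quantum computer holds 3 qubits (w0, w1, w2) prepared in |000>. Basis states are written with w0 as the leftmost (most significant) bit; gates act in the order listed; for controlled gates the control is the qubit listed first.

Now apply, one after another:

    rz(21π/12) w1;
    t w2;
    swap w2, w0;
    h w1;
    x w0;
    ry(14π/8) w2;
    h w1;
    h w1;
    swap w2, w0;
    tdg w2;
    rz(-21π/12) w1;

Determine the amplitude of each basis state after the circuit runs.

The resulting statevector has amplitude 0 on |000>, sqrt(2*sqrt(2) + 4)*exp(3*I*pi/4)/4 on |001>, 0 on |010>, -sqrt(2*sqrt(2) + 4)/4 on |011>, 0 on |100>, -sqrt(4 - 2*sqrt(2))*exp(3*I*pi/4)/4 on |101>, 0 on |110>, sqrt(4 - 2*sqrt(2))/4 on |111>.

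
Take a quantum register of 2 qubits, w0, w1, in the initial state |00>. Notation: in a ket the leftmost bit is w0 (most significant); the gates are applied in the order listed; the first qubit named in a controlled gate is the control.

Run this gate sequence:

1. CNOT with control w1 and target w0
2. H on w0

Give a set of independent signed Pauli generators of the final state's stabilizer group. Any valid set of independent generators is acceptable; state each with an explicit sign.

The stabilizer group can be generated by +XI, +IZ, among other valid generating sets.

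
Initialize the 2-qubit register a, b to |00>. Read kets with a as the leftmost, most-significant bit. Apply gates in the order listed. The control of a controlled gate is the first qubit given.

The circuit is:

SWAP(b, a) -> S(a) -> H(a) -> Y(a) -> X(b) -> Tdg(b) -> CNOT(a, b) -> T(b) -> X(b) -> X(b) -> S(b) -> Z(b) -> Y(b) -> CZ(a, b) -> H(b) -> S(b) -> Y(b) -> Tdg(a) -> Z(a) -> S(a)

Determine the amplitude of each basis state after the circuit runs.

The resulting statevector has amplitude I/2 on |00>, -1/2 on |01>, 1/2 on |10>, -I/2 on |11>.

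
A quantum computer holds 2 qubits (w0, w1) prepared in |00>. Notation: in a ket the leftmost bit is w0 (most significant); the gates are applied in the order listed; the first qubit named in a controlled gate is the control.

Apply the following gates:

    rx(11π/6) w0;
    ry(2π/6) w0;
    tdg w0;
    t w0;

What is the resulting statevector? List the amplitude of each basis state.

The resulting statevector has amplitude -(1 - I)*(sqrt(6) + sqrt(2)*(1 + 2*I))/8 on |00>, 0 on |01>, (1 - I)*(-sqrt(6) + sqrt(2)*(1 - 2*I))/8 on |10>, 0 on |11>.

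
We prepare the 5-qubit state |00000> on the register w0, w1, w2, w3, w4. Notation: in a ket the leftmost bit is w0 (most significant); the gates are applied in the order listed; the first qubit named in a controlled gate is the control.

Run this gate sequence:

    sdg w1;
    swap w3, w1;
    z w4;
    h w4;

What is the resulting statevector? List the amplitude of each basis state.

The final amplitudes are sqrt(2)/2 on |00000>, sqrt(2)/2 on |00001>, and 0 on every other basis state.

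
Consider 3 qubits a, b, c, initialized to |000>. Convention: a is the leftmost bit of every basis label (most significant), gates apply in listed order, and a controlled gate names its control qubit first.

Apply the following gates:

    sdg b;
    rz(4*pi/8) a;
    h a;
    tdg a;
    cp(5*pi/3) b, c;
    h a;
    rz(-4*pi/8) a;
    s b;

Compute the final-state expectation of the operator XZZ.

In the final state, XZZ has expectation sqrt(2)/2.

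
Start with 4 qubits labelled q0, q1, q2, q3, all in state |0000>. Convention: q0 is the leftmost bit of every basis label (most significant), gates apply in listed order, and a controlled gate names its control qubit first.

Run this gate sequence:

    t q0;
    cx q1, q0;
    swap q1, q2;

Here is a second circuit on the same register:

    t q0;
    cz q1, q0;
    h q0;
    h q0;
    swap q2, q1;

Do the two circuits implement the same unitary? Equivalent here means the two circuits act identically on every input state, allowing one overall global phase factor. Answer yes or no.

No: there is an input state on which the two circuits produce genuinely different outputs (not merely differing by a phase).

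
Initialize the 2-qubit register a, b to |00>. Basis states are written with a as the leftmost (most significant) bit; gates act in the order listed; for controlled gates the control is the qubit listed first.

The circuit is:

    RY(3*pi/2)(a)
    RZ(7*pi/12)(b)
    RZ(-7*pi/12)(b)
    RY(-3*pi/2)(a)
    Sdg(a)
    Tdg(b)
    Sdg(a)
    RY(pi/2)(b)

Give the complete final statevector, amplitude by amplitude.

The final amplitudes are sqrt(2)/2 on |00>, sqrt(2)/2 on |01>, 0 on |10>, 0 on |11>. Key observation: gates 1-4 undo each other exactly, leaving only the rest of the circuit to track.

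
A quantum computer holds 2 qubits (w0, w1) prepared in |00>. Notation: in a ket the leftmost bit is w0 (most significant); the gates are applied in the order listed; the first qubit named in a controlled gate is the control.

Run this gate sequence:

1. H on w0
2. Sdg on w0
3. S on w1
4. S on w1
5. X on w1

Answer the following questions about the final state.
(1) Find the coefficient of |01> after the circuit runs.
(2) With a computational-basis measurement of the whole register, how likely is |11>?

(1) |01> carries amplitude sqrt(2)/2 in the final state.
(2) The probability of measuring |11> is 1/2.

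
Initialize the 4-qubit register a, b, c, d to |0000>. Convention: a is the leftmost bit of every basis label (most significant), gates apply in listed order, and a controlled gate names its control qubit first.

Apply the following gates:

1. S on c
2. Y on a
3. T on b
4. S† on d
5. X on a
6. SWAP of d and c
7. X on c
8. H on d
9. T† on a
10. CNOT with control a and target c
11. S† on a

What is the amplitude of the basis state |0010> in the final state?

|0010> carries amplitude sqrt(2)*I/2 in the final state.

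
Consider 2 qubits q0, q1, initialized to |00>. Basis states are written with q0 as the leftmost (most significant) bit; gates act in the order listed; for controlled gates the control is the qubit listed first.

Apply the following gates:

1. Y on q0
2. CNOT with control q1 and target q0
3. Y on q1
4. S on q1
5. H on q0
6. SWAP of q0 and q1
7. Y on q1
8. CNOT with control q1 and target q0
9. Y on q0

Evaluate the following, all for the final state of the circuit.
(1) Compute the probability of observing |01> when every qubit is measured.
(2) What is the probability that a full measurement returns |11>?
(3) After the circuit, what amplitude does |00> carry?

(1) The probability of measuring |01> is 0.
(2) Outcome |11> occurs with probability 1/2.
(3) The final state's coefficient on |00> equals -sqrt(2)*I/2.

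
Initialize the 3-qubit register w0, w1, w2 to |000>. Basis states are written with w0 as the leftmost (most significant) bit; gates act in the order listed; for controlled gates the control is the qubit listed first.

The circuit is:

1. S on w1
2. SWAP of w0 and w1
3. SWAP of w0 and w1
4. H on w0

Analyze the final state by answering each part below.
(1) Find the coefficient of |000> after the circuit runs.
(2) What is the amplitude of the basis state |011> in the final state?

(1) |000> carries amplitude sqrt(2)/2 in the final state.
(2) The amplitude on |011> is 0.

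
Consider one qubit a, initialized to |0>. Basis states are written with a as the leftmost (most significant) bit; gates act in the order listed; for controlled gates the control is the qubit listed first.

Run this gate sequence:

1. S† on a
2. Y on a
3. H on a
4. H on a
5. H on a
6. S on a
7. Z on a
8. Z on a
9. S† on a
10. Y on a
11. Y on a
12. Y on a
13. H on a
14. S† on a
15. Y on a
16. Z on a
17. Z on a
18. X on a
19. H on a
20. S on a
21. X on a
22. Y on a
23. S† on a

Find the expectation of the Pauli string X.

The expectation value of X is -1.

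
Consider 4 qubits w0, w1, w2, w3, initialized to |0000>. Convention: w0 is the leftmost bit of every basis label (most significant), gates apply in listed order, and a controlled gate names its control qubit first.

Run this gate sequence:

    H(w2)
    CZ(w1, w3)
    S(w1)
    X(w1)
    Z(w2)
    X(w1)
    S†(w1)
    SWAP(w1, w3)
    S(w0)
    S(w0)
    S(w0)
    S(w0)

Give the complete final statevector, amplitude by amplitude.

After the circuit, the state carries amplitude sqrt(2)/2 on |0000>, -sqrt(2)/2 on |0010>, and 0 on every other basis state. Key observation: the block from step 9 through step 12 cancels to the identity and can be dropped.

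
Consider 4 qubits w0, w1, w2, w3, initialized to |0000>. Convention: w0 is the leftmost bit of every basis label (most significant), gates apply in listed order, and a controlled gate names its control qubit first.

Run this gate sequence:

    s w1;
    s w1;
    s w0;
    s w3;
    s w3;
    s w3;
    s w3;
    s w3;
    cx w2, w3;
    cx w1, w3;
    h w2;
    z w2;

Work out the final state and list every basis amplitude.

The resulting statevector has amplitude sqrt(2)/2 on |0000>, -sqrt(2)/2 on |0010>, and 0 on every other basis state.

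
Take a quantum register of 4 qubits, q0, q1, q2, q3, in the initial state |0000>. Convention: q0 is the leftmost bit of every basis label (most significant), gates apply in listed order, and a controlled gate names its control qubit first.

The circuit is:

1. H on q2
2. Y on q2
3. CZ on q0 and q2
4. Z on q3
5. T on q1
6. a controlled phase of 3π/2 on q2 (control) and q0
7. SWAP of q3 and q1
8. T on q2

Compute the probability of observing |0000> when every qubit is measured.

Outcome |0000> occurs with probability 1/2.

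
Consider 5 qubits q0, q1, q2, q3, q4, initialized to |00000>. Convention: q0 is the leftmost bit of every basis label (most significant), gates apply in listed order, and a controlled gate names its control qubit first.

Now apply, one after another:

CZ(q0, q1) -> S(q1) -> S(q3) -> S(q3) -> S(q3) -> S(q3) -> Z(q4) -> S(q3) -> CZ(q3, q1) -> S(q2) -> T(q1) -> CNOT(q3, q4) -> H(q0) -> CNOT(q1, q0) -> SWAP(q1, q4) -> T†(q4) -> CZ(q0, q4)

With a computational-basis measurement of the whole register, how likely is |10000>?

Outcome |10000> occurs with probability 1/2. Key observation: steps 3-6 multiply out to the identity, so the circuit reduces to the remaining gates.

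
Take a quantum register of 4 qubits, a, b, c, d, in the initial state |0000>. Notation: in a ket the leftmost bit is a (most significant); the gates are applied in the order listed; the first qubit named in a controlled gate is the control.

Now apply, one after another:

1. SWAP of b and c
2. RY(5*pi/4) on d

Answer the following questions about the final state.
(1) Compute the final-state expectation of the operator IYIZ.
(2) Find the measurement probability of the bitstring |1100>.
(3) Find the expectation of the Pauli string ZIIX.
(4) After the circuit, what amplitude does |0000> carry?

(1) The observable IYIZ averages to 0.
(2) Outcome |1100> occurs with probability 0.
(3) The expectation value of ZIIX is -sqrt(2)/2.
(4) The amplitude on |0000> is -sqrt(2 - sqrt(2))/2.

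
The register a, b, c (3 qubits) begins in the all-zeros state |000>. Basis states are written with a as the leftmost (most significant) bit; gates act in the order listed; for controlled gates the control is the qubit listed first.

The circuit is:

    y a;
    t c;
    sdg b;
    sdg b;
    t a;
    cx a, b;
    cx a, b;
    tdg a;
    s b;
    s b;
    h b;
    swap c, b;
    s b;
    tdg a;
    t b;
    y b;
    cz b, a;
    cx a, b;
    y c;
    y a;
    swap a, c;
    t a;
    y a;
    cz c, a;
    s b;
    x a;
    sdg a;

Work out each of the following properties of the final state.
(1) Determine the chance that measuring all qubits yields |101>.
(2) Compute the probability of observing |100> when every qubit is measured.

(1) The probability of measuring |101> is 0.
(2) A full measurement returns |100> with probability 1/2.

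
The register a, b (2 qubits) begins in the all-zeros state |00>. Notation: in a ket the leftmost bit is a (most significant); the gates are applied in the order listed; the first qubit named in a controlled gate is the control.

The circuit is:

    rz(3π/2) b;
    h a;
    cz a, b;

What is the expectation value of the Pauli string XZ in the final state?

The observable XZ averages to 1.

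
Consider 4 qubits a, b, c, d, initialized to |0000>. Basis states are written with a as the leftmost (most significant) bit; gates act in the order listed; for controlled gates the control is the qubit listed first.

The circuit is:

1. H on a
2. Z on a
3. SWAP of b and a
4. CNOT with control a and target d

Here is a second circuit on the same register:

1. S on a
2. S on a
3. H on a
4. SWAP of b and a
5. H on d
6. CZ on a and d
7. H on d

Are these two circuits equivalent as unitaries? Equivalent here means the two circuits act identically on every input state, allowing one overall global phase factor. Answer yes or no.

No, they are not equivalent — no single phase factor reconciles the two unitaries.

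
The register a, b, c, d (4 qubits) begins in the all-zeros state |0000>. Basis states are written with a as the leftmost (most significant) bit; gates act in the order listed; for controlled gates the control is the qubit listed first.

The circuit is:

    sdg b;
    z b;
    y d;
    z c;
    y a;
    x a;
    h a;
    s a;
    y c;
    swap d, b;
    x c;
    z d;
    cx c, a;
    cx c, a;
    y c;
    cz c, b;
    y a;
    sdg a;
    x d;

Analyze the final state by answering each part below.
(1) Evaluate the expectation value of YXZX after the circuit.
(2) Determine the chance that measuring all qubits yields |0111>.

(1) The observable YXZX averages to 0.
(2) The probability of measuring |0111> is 1/2.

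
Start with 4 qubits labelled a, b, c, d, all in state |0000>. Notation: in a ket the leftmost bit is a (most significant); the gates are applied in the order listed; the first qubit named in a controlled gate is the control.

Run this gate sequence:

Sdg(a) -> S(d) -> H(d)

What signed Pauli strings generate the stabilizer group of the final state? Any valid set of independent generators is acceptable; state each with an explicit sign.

One valid set of independent stabilizer generators is +IIIX, +ZIII, +IZII, +IIZI (any independent generating set of the same group is equally correct).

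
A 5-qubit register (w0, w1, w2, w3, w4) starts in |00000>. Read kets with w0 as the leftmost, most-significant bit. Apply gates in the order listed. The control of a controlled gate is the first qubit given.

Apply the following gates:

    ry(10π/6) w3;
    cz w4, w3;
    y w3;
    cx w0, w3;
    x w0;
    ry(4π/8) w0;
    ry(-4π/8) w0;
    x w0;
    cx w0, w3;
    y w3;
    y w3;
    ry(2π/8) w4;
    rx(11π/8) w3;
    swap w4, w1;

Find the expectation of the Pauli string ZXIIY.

The expectation value of ZXIIY is 0.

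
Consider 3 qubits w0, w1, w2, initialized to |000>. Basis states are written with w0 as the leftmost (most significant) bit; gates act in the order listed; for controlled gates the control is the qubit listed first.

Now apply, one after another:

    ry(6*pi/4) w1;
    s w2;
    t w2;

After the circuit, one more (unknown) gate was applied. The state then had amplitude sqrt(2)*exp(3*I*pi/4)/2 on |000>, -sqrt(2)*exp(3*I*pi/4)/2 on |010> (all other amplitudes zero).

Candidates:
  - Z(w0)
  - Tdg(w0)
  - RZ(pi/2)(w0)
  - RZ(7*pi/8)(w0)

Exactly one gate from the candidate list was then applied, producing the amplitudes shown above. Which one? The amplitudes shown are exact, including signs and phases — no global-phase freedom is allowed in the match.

It was RZ(pi/2)(w0) that produced the state shown.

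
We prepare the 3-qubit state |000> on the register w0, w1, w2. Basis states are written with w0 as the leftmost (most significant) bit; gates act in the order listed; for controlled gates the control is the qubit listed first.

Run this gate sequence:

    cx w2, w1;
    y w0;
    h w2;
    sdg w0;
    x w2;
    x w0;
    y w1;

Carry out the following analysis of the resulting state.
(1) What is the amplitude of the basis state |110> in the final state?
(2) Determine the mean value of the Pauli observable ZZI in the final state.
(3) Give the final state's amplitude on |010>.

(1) The amplitude on |110> is 0.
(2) The expectation value of ZZI is -1.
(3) |010> carries amplitude sqrt(2)*I/2 in the final state.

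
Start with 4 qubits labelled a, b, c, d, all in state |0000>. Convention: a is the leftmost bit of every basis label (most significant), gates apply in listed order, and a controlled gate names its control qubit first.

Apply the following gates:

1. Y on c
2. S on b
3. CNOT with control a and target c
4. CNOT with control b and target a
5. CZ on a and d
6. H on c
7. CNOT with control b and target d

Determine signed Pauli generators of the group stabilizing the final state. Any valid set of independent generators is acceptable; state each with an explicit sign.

One valid set of independent stabilizer generators is -IIXI, +ZIII, +IZII, +IIIZ (any independent generating set of the same group is equally correct).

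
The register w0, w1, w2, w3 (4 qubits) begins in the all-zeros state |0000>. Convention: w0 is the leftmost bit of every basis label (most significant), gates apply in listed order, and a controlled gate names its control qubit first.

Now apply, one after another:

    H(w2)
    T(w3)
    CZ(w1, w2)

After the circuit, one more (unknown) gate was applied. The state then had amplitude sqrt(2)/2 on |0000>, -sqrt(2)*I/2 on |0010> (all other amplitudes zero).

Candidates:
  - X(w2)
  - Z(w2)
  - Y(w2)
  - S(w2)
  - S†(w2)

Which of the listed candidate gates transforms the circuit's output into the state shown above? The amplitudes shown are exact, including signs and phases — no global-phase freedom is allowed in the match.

The applied gate was S†(w2).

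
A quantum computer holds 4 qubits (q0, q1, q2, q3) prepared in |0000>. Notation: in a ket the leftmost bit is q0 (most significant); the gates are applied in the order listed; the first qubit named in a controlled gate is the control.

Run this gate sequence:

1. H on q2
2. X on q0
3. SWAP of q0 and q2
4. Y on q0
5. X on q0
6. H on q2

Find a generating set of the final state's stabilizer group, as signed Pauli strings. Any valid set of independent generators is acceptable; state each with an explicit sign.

One valid set of independent stabilizer generators is -XIII, -IIXI, +IZII, +IIIZ (any independent generating set of the same group is equally correct).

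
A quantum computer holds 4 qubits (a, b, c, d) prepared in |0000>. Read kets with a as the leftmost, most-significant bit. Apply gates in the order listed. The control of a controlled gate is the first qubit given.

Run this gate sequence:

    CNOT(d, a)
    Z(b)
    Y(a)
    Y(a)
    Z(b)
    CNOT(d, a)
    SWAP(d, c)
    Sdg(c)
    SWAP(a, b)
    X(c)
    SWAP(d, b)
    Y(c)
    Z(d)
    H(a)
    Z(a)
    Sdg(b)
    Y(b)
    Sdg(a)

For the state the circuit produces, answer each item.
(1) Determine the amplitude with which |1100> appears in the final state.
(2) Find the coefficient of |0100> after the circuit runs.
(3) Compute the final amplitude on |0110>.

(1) The amplitude on |1100> is sqrt(2)*I/2. Key observation: the block from step 1 through step 6 cancels to the identity and can be dropped.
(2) The amplitude on |0100> is sqrt(2)/2.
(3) The amplitude on |0110> is 0.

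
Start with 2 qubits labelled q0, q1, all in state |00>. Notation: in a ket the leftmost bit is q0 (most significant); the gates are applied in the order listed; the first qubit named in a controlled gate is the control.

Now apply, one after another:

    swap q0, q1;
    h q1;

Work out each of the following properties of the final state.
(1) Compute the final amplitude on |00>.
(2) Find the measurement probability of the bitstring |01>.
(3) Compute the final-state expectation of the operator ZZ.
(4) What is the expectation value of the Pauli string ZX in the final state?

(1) The final state's coefficient on |00> equals sqrt(2)/2.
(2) The probability of measuring |01> is 1/2.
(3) In the final state, ZZ has expectation 0.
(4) The expectation value of ZX is 1.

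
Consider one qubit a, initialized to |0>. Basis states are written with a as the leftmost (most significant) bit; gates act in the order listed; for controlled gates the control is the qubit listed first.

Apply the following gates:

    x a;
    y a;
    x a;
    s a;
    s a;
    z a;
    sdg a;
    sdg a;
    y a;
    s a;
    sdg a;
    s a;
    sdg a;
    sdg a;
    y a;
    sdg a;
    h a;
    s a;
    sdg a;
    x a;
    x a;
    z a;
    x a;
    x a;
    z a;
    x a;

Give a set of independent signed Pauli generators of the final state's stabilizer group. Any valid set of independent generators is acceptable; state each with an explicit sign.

One valid set of independent stabilizer generators is -X (any independent generating set of the same group is equally correct).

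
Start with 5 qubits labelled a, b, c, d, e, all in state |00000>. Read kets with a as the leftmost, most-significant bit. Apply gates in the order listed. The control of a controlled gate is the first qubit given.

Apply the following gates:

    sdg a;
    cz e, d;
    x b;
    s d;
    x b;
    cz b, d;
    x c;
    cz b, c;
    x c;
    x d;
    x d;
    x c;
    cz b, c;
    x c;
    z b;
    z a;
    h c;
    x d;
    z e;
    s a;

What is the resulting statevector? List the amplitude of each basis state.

The final amplitudes are sqrt(2)/2 on |00010>, sqrt(2)/2 on |00110>, and 0 on every other basis state.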